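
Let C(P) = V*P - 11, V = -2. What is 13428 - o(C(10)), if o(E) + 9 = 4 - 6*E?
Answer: 13247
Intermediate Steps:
C(P) = -11 - 2*P (C(P) = -2*P - 11 = -11 - 2*P)
o(E) = -5 - 6*E (o(E) = -9 + (4 - 6*E) = -5 - 6*E)
13428 - o(C(10)) = 13428 - (-5 - 6*(-11 - 2*10)) = 13428 - (-5 - 6*(-11 - 20)) = 13428 - (-5 - 6*(-31)) = 13428 - (-5 + 186) = 13428 - 1*181 = 13428 - 181 = 13247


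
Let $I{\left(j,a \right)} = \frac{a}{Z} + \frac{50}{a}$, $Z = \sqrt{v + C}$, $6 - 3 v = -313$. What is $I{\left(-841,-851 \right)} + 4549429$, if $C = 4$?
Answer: $\frac{3871564029}{851} - \frac{851 \sqrt{993}}{331} \approx 4.5493 \cdot 10^{6}$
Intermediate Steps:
$v = \frac{319}{3}$ ($v = 2 - - \frac{313}{3} = 2 + \frac{313}{3} = \frac{319}{3} \approx 106.33$)
$Z = \frac{\sqrt{993}}{3}$ ($Z = \sqrt{\frac{319}{3} + 4} = \sqrt{\frac{331}{3}} = \frac{\sqrt{993}}{3} \approx 10.504$)
$I{\left(j,a \right)} = \frac{50}{a} + \frac{a \sqrt{993}}{331}$ ($I{\left(j,a \right)} = \frac{a}{\frac{1}{3} \sqrt{993}} + \frac{50}{a} = a \frac{\sqrt{993}}{331} + \frac{50}{a} = \frac{a \sqrt{993}}{331} + \frac{50}{a} = \frac{50}{a} + \frac{a \sqrt{993}}{331}$)
$I{\left(-841,-851 \right)} + 4549429 = \left(\frac{50}{-851} + \frac{1}{331} \left(-851\right) \sqrt{993}\right) + 4549429 = \left(50 \left(- \frac{1}{851}\right) - \frac{851 \sqrt{993}}{331}\right) + 4549429 = \left(- \frac{50}{851} - \frac{851 \sqrt{993}}{331}\right) + 4549429 = \frac{3871564029}{851} - \frac{851 \sqrt{993}}{331}$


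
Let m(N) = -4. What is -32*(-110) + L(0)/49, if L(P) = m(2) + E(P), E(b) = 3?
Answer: 172479/49 ≈ 3520.0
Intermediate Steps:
L(P) = -1 (L(P) = -4 + 3 = -1)
-32*(-110) + L(0)/49 = -32*(-110) - 1/49 = 3520 - 1*1/49 = 3520 - 1/49 = 172479/49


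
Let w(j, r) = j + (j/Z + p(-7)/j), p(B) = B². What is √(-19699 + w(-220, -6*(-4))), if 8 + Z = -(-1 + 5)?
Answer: I*√2167206855/330 ≈ 141.07*I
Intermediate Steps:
Z = -12 (Z = -8 - (-1 + 5) = -8 - 1*4 = -8 - 4 = -12)
w(j, r) = 49/j + 11*j/12 (w(j, r) = j + (j/(-12) + (-7)²/j) = j + (j*(-1/12) + 49/j) = j + (-j/12 + 49/j) = j + (49/j - j/12) = 49/j + 11*j/12)
√(-19699 + w(-220, -6*(-4))) = √(-19699 + (49/(-220) + (11/12)*(-220))) = √(-19699 + (49*(-1/220) - 605/3)) = √(-19699 + (-49/220 - 605/3)) = √(-19699 - 133247/660) = √(-13134587/660) = I*√2167206855/330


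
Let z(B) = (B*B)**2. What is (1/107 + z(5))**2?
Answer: 4472399376/11449 ≈ 3.9064e+5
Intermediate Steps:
z(B) = B**4 (z(B) = (B**2)**2 = B**4)
(1/107 + z(5))**2 = (1/107 + 5**4)**2 = (1/107 + 625)**2 = (66876/107)**2 = 4472399376/11449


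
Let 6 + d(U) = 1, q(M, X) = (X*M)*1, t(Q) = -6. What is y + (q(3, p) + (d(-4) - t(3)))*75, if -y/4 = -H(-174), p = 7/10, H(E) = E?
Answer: -927/2 ≈ -463.50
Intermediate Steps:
p = 7/10 (p = 7*(⅒) = 7/10 ≈ 0.70000)
q(M, X) = M*X (q(M, X) = (M*X)*1 = M*X)
d(U) = -5 (d(U) = -6 + 1 = -5)
y = -696 (y = -(-4)*(-174) = -4*174 = -696)
y + (q(3, p) + (d(-4) - t(3)))*75 = -696 + (3*(7/10) + (-5 - 1*(-6)))*75 = -696 + (21/10 + (-5 + 6))*75 = -696 + (21/10 + 1)*75 = -696 + (31/10)*75 = -696 + 465/2 = -927/2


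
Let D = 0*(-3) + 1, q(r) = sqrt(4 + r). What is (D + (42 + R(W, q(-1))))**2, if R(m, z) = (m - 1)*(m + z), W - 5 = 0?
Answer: 4017 + 504*sqrt(3) ≈ 4890.0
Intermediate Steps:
W = 5 (W = 5 + 0 = 5)
R(m, z) = (-1 + m)*(m + z)
D = 1 (D = 0 + 1 = 1)
(D + (42 + R(W, q(-1))))**2 = (1 + (42 + (5**2 - 1*5 - sqrt(4 - 1) + 5*sqrt(4 - 1))))**2 = (1 + (42 + (25 - 5 - sqrt(3) + 5*sqrt(3))))**2 = (1 + (42 + (20 + 4*sqrt(3))))**2 = (1 + (62 + 4*sqrt(3)))**2 = (63 + 4*sqrt(3))**2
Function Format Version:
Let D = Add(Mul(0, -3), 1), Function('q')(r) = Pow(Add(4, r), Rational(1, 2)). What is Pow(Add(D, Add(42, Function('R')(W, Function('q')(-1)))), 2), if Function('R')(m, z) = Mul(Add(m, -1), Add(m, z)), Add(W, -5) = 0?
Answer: Add(4017, Mul(504, Pow(3, Rational(1, 2)))) ≈ 4890.0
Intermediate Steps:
W = 5 (W = Add(5, 0) = 5)
Function('R')(m, z) = Mul(Add(-1, m), Add(m, z))
D = 1 (D = Add(0, 1) = 1)
Pow(Add(D, Add(42, Function('R')(W, Function('q')(-1)))), 2) = Pow(Add(1, Add(42, Add(Pow(5, 2), Mul(-1, 5), Mul(-1, Pow(Add(4, -1), Rational(1, 2))), Mul(5, Pow(Add(4, -1), Rational(1, 2)))))), 2) = Pow(Add(1, Add(42, Add(25, -5, Mul(-1, Pow(3, Rational(1, 2))), Mul(5, Pow(3, Rational(1, 2)))))), 2) = Pow(Add(1, Add(42, Add(20, Mul(4, Pow(3, Rational(1, 2)))))), 2) = Pow(Add(1, Add(62, Mul(4, Pow(3, Rational(1, 2))))), 2) = Pow(Add(63, Mul(4, Pow(3, Rational(1, 2)))), 2)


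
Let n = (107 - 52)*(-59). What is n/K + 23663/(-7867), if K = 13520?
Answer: -69090435/21272368 ≈ -3.2479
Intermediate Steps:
n = -3245 (n = 55*(-59) = -3245)
n/K + 23663/(-7867) = -3245/13520 + 23663/(-7867) = -3245*1/13520 + 23663*(-1/7867) = -649/2704 - 23663/7867 = -69090435/21272368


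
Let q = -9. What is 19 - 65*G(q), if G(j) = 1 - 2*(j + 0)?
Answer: -1216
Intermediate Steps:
G(j) = 1 - 2*j
19 - 65*G(q) = 19 - 65*(1 - 2*(-9)) = 19 - 65*(1 + 18) = 19 - 65*19 = 19 - 1235 = -1216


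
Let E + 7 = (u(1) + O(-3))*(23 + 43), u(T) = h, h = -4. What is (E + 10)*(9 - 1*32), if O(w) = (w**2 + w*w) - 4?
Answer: -15249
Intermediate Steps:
O(w) = -4 + 2*w**2 (O(w) = (w**2 + w**2) - 4 = 2*w**2 - 4 = -4 + 2*w**2)
u(T) = -4
E = 653 (E = -7 + (-4 + (-4 + 2*(-3)**2))*(23 + 43) = -7 + (-4 + (-4 + 2*9))*66 = -7 + (-4 + (-4 + 18))*66 = -7 + (-4 + 14)*66 = -7 + 10*66 = -7 + 660 = 653)
(E + 10)*(9 - 1*32) = (653 + 10)*(9 - 1*32) = 663*(9 - 32) = 663*(-23) = -15249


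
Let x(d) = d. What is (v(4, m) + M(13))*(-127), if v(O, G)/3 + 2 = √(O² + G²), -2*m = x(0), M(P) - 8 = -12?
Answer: -254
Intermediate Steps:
M(P) = -4 (M(P) = 8 - 12 = -4)
m = 0 (m = -½*0 = 0)
v(O, G) = -6 + 3*√(G² + O²) (v(O, G) = -6 + 3*√(O² + G²) = -6 + 3*√(G² + O²))
(v(4, m) + M(13))*(-127) = ((-6 + 3*√(0² + 4²)) - 4)*(-127) = ((-6 + 3*√(0 + 16)) - 4)*(-127) = ((-6 + 3*√16) - 4)*(-127) = ((-6 + 3*4) - 4)*(-127) = ((-6 + 12) - 4)*(-127) = (6 - 4)*(-127) = 2*(-127) = -254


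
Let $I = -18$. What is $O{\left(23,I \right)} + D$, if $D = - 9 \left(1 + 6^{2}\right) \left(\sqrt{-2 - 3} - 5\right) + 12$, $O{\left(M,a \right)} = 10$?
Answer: $1687 - 333 i \sqrt{5} \approx 1687.0 - 744.61 i$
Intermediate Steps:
$D = 1677 - 333 i \sqrt{5}$ ($D = - 9 \left(1 + 36\right) \left(\sqrt{-5} - 5\right) + 12 = - 9 \cdot 37 \left(i \sqrt{5} - 5\right) + 12 = - 9 \cdot 37 \left(-5 + i \sqrt{5}\right) + 12 = - 9 \left(-185 + 37 i \sqrt{5}\right) + 12 = \left(1665 - 333 i \sqrt{5}\right) + 12 = 1677 - 333 i \sqrt{5} \approx 1677.0 - 744.61 i$)
$O{\left(23,I \right)} + D = 10 + \left(1677 - 333 i \sqrt{5}\right) = 1687 - 333 i \sqrt{5}$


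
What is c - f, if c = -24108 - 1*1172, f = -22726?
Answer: -2554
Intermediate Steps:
c = -25280 (c = -24108 - 1172 = -25280)
c - f = -25280 - 1*(-22726) = -25280 + 22726 = -2554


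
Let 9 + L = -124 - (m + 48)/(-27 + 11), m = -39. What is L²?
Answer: 4490161/256 ≈ 17540.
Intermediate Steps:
L = -2119/16 (L = -9 + (-124 - (-39 + 48)/(-27 + 11)) = -9 + (-124 - 9/(-16)) = -9 + (-124 - 9*(-1)/16) = -9 + (-124 - 1*(-9/16)) = -9 + (-124 + 9/16) = -9 - 1975/16 = -2119/16 ≈ -132.44)
L² = (-2119/16)² = 4490161/256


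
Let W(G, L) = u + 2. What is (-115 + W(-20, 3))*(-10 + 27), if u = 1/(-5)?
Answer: -9622/5 ≈ -1924.4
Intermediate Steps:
u = -⅕ ≈ -0.20000
W(G, L) = 9/5 (W(G, L) = -⅕ + 2 = 9/5)
(-115 + W(-20, 3))*(-10 + 27) = (-115 + 9/5)*(-10 + 27) = -566/5*17 = -9622/5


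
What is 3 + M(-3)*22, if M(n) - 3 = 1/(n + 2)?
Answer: 47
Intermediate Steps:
M(n) = 3 + 1/(2 + n) (M(n) = 3 + 1/(n + 2) = 3 + 1/(2 + n))
3 + M(-3)*22 = 3 + ((7 + 3*(-3))/(2 - 3))*22 = 3 + ((7 - 9)/(-1))*22 = 3 - 1*(-2)*22 = 3 + 2*22 = 3 + 44 = 47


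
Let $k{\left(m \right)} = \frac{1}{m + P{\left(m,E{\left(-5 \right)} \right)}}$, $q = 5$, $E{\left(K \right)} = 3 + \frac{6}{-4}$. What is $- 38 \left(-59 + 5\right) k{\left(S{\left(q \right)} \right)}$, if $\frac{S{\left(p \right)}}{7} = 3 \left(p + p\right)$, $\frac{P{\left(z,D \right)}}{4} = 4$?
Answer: $\frac{1026}{113} \approx 9.0797$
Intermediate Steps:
$E{\left(K \right)} = \frac{3}{2}$ ($E{\left(K \right)} = 3 + 6 \left(- \frac{1}{4}\right) = 3 - \frac{3}{2} = \frac{3}{2}$)
$P{\left(z,D \right)} = 16$ ($P{\left(z,D \right)} = 4 \cdot 4 = 16$)
$S{\left(p \right)} = 42 p$ ($S{\left(p \right)} = 7 \cdot 3 \left(p + p\right) = 7 \cdot 3 \cdot 2 p = 7 \cdot 6 p = 42 p$)
$k{\left(m \right)} = \frac{1}{16 + m}$ ($k{\left(m \right)} = \frac{1}{m + 16} = \frac{1}{16 + m}$)
$- 38 \left(-59 + 5\right) k{\left(S{\left(q \right)} \right)} = \frac{\left(-38\right) \left(-59 + 5\right)}{16 + 42 \cdot 5} = \frac{\left(-38\right) \left(-54\right)}{16 + 210} = \frac{2052}{226} = 2052 \cdot \frac{1}{226} = \frac{1026}{113}$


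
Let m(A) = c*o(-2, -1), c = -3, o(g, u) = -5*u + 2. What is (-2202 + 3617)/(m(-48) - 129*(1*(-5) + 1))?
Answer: 283/99 ≈ 2.8586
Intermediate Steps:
o(g, u) = 2 - 5*u
m(A) = -21 (m(A) = -3*(2 - 5*(-1)) = -3*(2 + 5) = -3*7 = -21)
(-2202 + 3617)/(m(-48) - 129*(1*(-5) + 1)) = (-2202 + 3617)/(-21 - 129*(1*(-5) + 1)) = 1415/(-21 - 129*(-5 + 1)) = 1415/(-21 - 129*(-4)) = 1415/(-21 + 516) = 1415/495 = 1415*(1/495) = 283/99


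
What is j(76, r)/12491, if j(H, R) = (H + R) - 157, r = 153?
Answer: 72/12491 ≈ 0.0057641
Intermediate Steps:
j(H, R) = -157 + H + R
j(76, r)/12491 = (-157 + 76 + 153)/12491 = 72*(1/12491) = 72/12491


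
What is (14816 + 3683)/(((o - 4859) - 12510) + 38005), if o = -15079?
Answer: 18499/5557 ≈ 3.3290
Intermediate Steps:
(14816 + 3683)/(((o - 4859) - 12510) + 38005) = (14816 + 3683)/(((-15079 - 4859) - 12510) + 38005) = 18499/((-19938 - 12510) + 38005) = 18499/(-32448 + 38005) = 18499/5557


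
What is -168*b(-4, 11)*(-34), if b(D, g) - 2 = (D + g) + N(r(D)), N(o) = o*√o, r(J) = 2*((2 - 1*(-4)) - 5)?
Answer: 51408 + 11424*√2 ≈ 67564.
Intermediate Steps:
r(J) = 2 (r(J) = 2*((2 + 4) - 5) = 2*(6 - 5) = 2*1 = 2)
N(o) = o^(3/2)
b(D, g) = 2 + D + g + 2*√2 (b(D, g) = 2 + ((D + g) + 2^(3/2)) = 2 + ((D + g) + 2*√2) = 2 + (D + g + 2*√2) = 2 + D + g + 2*√2)
-168*b(-4, 11)*(-34) = -168*(2 - 4 + 11 + 2*√2)*(-34) = -168*(9 + 2*√2)*(-34) = (-1512 - 336*√2)*(-34) = 51408 + 11424*√2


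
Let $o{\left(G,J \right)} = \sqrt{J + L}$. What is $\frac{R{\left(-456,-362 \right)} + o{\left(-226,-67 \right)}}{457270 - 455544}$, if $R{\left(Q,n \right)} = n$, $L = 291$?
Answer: $- \frac{181}{863} + \frac{2 \sqrt{14}}{863} \approx -0.20106$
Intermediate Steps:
$o{\left(G,J \right)} = \sqrt{291 + J}$ ($o{\left(G,J \right)} = \sqrt{J + 291} = \sqrt{291 + J}$)
$\frac{R{\left(-456,-362 \right)} + o{\left(-226,-67 \right)}}{457270 - 455544} = \frac{-362 + \sqrt{291 - 67}}{457270 - 455544} = \frac{-362 + \sqrt{224}}{1726} = \left(-362 + 4 \sqrt{14}\right) \frac{1}{1726} = - \frac{181}{863} + \frac{2 \sqrt{14}}{863}$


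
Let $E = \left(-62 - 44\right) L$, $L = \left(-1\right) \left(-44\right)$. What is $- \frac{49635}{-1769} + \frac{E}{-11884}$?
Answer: $\frac{149528239}{5255699} \approx 28.451$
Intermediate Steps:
$L = 44$
$E = -4664$ ($E = \left(-62 - 44\right) 44 = \left(-106\right) 44 = -4664$)
$- \frac{49635}{-1769} + \frac{E}{-11884} = - \frac{49635}{-1769} - \frac{4664}{-11884} = \left(-49635\right) \left(- \frac{1}{1769}\right) - - \frac{1166}{2971} = \frac{49635}{1769} + \frac{1166}{2971} = \frac{149528239}{5255699}$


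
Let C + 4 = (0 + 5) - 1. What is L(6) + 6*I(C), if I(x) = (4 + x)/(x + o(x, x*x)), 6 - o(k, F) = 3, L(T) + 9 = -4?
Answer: -5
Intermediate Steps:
L(T) = -13 (L(T) = -9 - 4 = -13)
o(k, F) = 3 (o(k, F) = 6 - 1*3 = 6 - 3 = 3)
C = 0 (C = -4 + ((0 + 5) - 1) = -4 + (5 - 1) = -4 + 4 = 0)
I(x) = (4 + x)/(3 + x) (I(x) = (4 + x)/(x + 3) = (4 + x)/(3 + x))
L(6) + 6*I(C) = -13 + 6*((4 + 0)/(3 + 0)) = -13 + 6*(4/3) = -13 + 8 = -5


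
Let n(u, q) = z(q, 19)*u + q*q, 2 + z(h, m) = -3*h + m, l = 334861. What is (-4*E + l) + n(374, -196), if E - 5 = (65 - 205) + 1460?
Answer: 594247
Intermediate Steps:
E = 1325 (E = 5 + ((65 - 205) + 1460) = 5 + (-140 + 1460) = 5 + 1320 = 1325)
z(h, m) = -2 + m - 3*h (z(h, m) = -2 + (-3*h + m) = -2 + (m - 3*h) = -2 + m - 3*h)
n(u, q) = q² + u*(17 - 3*q) (n(u, q) = (-2 + 19 - 3*q)*u + q*q = (17 - 3*q)*u + q² = u*(17 - 3*q) + q² = q² + u*(17 - 3*q))
(-4*E + l) + n(374, -196) = (-4*1325 + 334861) + ((-196)² - 1*374*(-17 + 3*(-196))) = (-5300 + 334861) + (38416 - 1*374*(-17 - 588)) = 329561 + (38416 - 1*374*(-605)) = 329561 + (38416 + 226270) = 329561 + 264686 = 594247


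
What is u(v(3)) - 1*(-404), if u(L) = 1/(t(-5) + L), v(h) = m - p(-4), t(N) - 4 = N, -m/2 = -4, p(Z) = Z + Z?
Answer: 6061/15 ≈ 404.07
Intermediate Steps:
p(Z) = 2*Z
m = 8 (m = -2*(-4) = 8)
t(N) = 4 + N
v(h) = 16 (v(h) = 8 - 2*(-4) = 8 - 1*(-8) = 8 + 8 = 16)
u(L) = 1/(-1 + L) (u(L) = 1/((4 - 5) + L) = 1/(-1 + L))
u(v(3)) - 1*(-404) = 1/(-1 + 16) - 1*(-404) = 1/15 + 404 = 6061/15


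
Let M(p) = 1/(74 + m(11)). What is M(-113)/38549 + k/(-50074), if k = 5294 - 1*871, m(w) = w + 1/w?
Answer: -79794766829/903381628968 ≈ -0.088329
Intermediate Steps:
m(w) = w + 1/w
k = 4423 (k = 5294 - 871 = 4423)
M(p) = 11/936 (M(p) = 1/(74 + (11 + 1/11)) = 1/(74 + 122/11) = 1/(936/11) = 11/936)
M(-113)/38549 + k/(-50074) = (11/936)/38549 + 4423/(-50074) = (11/936)*(1/38549) + 4423*(-1/50074) = 11/36081864 - 4423/50074 = -79794766829/903381628968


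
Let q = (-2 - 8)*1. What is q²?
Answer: 100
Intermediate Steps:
q = -10 (q = -10*1 = -10)
q² = (-10)² = 100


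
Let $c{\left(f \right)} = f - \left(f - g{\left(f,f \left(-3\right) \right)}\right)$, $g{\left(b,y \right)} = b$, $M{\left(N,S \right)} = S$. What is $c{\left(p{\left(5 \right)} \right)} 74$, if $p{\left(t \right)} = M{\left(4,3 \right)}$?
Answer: $222$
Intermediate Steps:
$p{\left(t \right)} = 3$
$c{\left(f \right)} = f$ ($c{\left(f \right)} = f + \left(f - f\right) = f + 0 = f$)
$c{\left(p{\left(5 \right)} \right)} 74 = 3 \cdot 74 = 222$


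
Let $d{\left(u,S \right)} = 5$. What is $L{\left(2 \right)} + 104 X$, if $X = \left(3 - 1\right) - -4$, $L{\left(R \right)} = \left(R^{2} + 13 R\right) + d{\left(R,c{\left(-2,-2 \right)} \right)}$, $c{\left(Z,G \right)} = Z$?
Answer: $659$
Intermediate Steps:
$L{\left(R \right)} = 5 + R^{2} + 13 R$ ($L{\left(R \right)} = \left(R^{2} + 13 R\right) + 5 = 5 + R^{2} + 13 R$)
$X = 6$ ($X = \left(3 - 1\right) + 4 = 2 + 4 = 6$)
$L{\left(2 \right)} + 104 X = \left(5 + 2^{2} + 13 \cdot 2\right) + 104 \cdot 6 = \left(5 + 4 + 26\right) + 624 = 35 + 624 = 659$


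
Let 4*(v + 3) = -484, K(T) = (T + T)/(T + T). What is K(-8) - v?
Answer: 125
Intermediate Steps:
K(T) = 1 (K(T) = (2*T)/((2*T)) = (2*T)*(1/(2*T)) = 1)
v = -124 (v = -3 + (¼)*(-484) = -3 - 121 = -124)
K(-8) - v = 1 - 1*(-124) = 1 + 124 = 125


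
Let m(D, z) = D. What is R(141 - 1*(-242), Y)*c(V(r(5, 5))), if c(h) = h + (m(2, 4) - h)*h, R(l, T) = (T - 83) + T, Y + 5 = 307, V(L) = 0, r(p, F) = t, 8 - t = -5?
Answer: 0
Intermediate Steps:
t = 13 (t = 8 - 1*(-5) = 8 + 5 = 13)
r(p, F) = 13
Y = 302 (Y = -5 + 307 = 302)
R(l, T) = -83 + 2*T (R(l, T) = (-83 + T) + T = -83 + 2*T)
c(h) = h + h*(2 - h) (c(h) = h + (2 - h)*h = h + h*(2 - h))
R(141 - 1*(-242), Y)*c(V(r(5, 5))) = (-83 + 2*302)*(0*(3 - 1*0)) = (-83 + 604)*(0*(3 + 0)) = 521*(0*3) = 521*0 = 0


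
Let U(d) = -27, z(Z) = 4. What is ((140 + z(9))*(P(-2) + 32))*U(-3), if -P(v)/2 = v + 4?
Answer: -108864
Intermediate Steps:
P(v) = -8 - 2*v (P(v) = -2*(v + 4) = -2*(4 + v) = -8 - 2*v)
((140 + z(9))*(P(-2) + 32))*U(-3) = ((140 + 4)*((-8 - 2*(-2)) + 32))*(-27) = (144*((-8 + 4) + 32))*(-27) = (144*(-4 + 32))*(-27) = (144*28)*(-27) = 4032*(-27) = -108864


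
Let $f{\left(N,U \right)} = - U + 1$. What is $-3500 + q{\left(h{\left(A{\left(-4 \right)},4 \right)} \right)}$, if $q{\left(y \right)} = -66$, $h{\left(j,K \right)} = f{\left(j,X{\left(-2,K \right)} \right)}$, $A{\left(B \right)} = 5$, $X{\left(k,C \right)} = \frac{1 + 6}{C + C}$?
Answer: $-3566$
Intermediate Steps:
$X{\left(k,C \right)} = \frac{7}{2 C}$
$f{\left(N,U \right)} = 1 - U$
$h{\left(j,K \right)} = 1 - \frac{7}{2 K}$
$-3500 + q{\left(h{\left(A{\left(-4 \right)},4 \right)} \right)} = -3500 - 66 = -3566$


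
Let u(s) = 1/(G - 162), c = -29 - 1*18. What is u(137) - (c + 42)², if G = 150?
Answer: -301/12 ≈ -25.083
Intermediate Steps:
c = -47 (c = -29 - 18 = -47)
u(s) = -1/12 (u(s) = 1/(150 - 162) = 1/(-12) = -1/12)
u(137) - (c + 42)² = -1/12 - (-47 + 42)² = -1/12 - 1*(-5)² = -1/12 - 1*25 = -1/12 - 25 = -301/12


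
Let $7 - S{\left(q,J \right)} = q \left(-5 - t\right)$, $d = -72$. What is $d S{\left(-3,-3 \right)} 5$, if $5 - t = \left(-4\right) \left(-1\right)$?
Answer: $3960$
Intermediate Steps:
$t = 1$ ($t = 5 - \left(-4\right) \left(-1\right) = 5 - 4 = 1$)
$S{\left(q,J \right)} = 7 + 6 q$ ($S{\left(q,J \right)} = 7 - q \left(-5 - 1\right) = 7 - q \left(-6\right) = 7 - - 6 q = 7 + 6 q$)
$d S{\left(-3,-3 \right)} 5 = - 72 \left(7 + 6 \left(-3\right)\right) 5 = - 72 \left(7 - 18\right) 5 = \left(-72\right) \left(-11\right) 5 = 792 \cdot 5 = 3960$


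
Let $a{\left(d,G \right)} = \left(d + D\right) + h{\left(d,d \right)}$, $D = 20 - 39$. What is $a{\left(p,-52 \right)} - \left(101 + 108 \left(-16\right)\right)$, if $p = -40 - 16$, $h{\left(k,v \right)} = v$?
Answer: $1496$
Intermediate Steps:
$D = -19$ ($D = 20 - 39 = -19$)
$p = -56$ ($p = -40 - 16 = -56$)
$a{\left(d,G \right)} = -19 + 2 d$ ($a{\left(d,G \right)} = \left(d - 19\right) + d = \left(-19 + d\right) + d = -19 + 2 d$)
$a{\left(p,-52 \right)} - \left(101 + 108 \left(-16\right)\right) = \left(-19 + 2 \left(-56\right)\right) - \left(101 + 108 \left(-16\right)\right) = \left(-19 - 112\right) - \left(101 - 1728\right) = -131 - -1627 = -131 + 1627 = 1496$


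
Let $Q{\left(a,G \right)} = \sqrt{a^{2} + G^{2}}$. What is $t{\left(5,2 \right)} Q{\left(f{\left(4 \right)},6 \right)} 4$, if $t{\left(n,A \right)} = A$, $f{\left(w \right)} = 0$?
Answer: $48$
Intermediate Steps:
$Q{\left(a,G \right)} = \sqrt{G^{2} + a^{2}}$
$t{\left(5,2 \right)} Q{\left(f{\left(4 \right)},6 \right)} 4 = 2 \sqrt{6^{2} + 0^{2}} \cdot 4 = 2 \sqrt{36 + 0} \cdot 4 = 2 \sqrt{36} \cdot 4 = 2 \cdot 6 \cdot 4 = 12 \cdot 4 = 48$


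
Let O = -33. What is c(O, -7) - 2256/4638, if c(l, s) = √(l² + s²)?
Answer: -376/773 + √1138 ≈ 33.248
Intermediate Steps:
c(O, -7) - 2256/4638 = √((-33)² + (-7)²) - 2256/4638 = √(1089 + 49) - 2256*1/4638 = √1138 - 376/773 = -376/773 + √1138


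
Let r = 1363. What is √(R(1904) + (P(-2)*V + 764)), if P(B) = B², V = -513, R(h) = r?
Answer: 5*√3 ≈ 8.6602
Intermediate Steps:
R(h) = 1363
√(R(1904) + (P(-2)*V + 764)) = √(1363 + ((-2)²*(-513) + 764)) = √(1363 + (4*(-513) + 764)) = √(1363 + (-2052 + 764)) = √(1363 - 1288) = √75 = 5*√3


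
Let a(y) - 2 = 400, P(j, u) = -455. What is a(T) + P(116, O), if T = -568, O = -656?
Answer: -53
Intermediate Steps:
a(y) = 402 (a(y) = 2 + 400 = 402)
a(T) + P(116, O) = 402 - 455 = -53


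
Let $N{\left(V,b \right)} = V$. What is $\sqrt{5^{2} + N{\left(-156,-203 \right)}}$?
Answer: $i \sqrt{131} \approx 11.446 i$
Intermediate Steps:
$\sqrt{5^{2} + N{\left(-156,-203 \right)}} = \sqrt{5^{2} - 156} = \sqrt{25 - 156} = \sqrt{-131} = i \sqrt{131}$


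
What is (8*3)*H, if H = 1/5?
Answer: 24/5 ≈ 4.8000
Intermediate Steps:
H = ⅕ ≈ 0.20000
(8*3)*H = (8*3)*(⅕) = 24*(⅕) = 24/5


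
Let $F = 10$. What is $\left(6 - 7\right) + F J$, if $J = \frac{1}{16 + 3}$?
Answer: $- \frac{9}{19} \approx -0.47368$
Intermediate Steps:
$J = \frac{1}{19} \approx 0.052632$
$\left(6 - 7\right) + F J = \left(6 - 7\right) + 10 \cdot \frac{1}{19} = -1 + \frac{10}{19} = - \frac{9}{19}$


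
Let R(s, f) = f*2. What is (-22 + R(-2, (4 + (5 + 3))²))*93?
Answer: 24738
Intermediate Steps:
R(s, f) = 2*f
(-22 + R(-2, (4 + (5 + 3))²))*93 = (-22 + 2*(4 + (5 + 3))²)*93 = (-22 + 2*(4 + 8)²)*93 = (-22 + 2*12²)*93 = (-22 + 2*144)*93 = (-22 + 288)*93 = 266*93 = 24738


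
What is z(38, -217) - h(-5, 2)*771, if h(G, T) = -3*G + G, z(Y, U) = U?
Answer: -7927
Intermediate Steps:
h(G, T) = -2*G
z(38, -217) - h(-5, 2)*771 = -217 - (-2*(-5))*771 = -217 - 10*771 = -217 - 1*7710 = -217 - 7710 = -7927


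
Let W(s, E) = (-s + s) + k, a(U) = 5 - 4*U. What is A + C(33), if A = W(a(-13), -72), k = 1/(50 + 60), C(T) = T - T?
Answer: 1/110 ≈ 0.0090909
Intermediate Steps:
C(T) = 0
k = 1/110 ≈ 0.0090909
W(s, E) = 1/110 (W(s, E) = (-s + s) + 1/110 = 0 + 1/110 = 1/110)
A = 1/110 ≈ 0.0090909
A + C(33) = 1/110 + 0 = 1/110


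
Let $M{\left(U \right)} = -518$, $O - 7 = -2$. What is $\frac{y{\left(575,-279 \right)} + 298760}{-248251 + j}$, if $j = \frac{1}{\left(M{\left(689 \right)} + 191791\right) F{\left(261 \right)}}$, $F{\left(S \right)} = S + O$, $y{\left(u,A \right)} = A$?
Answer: $- \frac{15186300779258}{12630667797117} \approx -1.2023$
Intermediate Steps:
$O = 5$ ($O = 7 - 2 = 5$)
$F{\left(S \right)} = 5 + S$ ($F{\left(S \right)} = S + 5 = 5 + S$)
$j = \frac{1}{50878618}$ ($j = \frac{1}{\left(-518 + 191791\right) \left(5 + 261\right)} = \frac{1}{191273 \cdot 266} = \frac{1}{191273} \cdot \frac{1}{266} = \frac{1}{50878618} \approx 1.9655 \cdot 10^{-8}$)
$\frac{y{\left(575,-279 \right)} + 298760}{-248251 + j} = \frac{-279 + 298760}{-248251 + \frac{1}{50878618}} = \frac{298481}{- \frac{12630667797117}{50878618}} = 298481 \left(- \frac{50878618}{12630667797117}\right) = - \frac{15186300779258}{12630667797117}$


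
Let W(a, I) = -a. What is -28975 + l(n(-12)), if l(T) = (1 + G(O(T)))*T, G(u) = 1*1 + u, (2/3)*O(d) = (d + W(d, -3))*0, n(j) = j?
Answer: -28999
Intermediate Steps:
O(d) = 0 (O(d) = 3*((d - d)*0)/2 = 3*(0*0)/2 = (3/2)*0 = 0)
G(u) = 1 + u
l(T) = 2*T (l(T) = (1 + (1 + 0))*T = (1 + 1)*T = 2*T)
-28975 + l(n(-12)) = -28975 + 2*(-12) = -28975 - 24 = -28999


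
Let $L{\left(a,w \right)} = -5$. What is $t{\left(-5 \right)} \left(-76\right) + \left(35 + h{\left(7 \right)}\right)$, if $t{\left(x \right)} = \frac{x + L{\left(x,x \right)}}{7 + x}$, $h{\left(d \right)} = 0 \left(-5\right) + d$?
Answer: $422$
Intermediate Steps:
$h{\left(d \right)} = d$ ($h{\left(d \right)} = 0 + d = d$)
$t{\left(x \right)} = \frac{-5 + x}{7 + x}$ ($t{\left(x \right)} = \frac{x - 5}{7 + x} = \frac{-5 + x}{7 + x}$)
$t{\left(-5 \right)} \left(-76\right) + \left(35 + h{\left(7 \right)}\right) = \frac{-5 - 5}{7 - 5} \left(-76\right) + \left(35 + 7\right) = \frac{1}{2} \left(-10\right) \left(-76\right) + 42 = \left(-5\right) \left(-76\right) + 42 = 380 + 42 = 422$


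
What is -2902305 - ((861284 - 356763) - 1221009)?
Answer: -2185817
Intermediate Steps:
-2902305 - ((861284 - 356763) - 1221009) = -2902305 - (504521 - 1221009) = -2902305 - 1*(-716488) = -2902305 + 716488 = -2185817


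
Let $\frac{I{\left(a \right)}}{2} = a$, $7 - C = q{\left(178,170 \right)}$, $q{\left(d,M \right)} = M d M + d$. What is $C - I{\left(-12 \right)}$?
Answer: $-5144347$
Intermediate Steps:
$q{\left(d,M \right)} = d + d M^{2}$ ($q{\left(d,M \right)} = d M^{2} + d = d + d M^{2}$)
$C = -5144371$ ($C = 7 - 178 \left(1 + 170^{2}\right) = 7 - 178 \left(1 + 28900\right) = 7 - 178 \cdot 28901 = 7 - 5144378 = -5144371$)
$I{\left(a \right)} = 2 a$
$C - I{\left(-12 \right)} = -5144371 - 2 \left(-12\right) = -5144371 - -24 = -5144371 + 24 = -5144347$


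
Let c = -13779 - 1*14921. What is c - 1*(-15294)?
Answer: -13406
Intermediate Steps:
c = -28700 (c = -13779 - 14921 = -28700)
c - 1*(-15294) = -28700 - 1*(-15294) = -28700 + 15294 = -13406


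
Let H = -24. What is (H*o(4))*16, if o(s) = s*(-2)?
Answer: 3072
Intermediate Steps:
o(s) = -2*s
(H*o(4))*16 = -(-48)*4*16 = -24*(-8)*16 = 192*16 = 3072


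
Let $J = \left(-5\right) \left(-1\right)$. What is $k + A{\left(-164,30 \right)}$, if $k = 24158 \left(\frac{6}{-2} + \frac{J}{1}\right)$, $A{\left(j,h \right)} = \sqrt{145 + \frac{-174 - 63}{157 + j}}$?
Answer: $48316 + \frac{2 \sqrt{2191}}{7} \approx 48329.0$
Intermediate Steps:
$A{\left(j,h \right)} = \sqrt{145 - \frac{237}{157 + j}}$
$J = 5$
$k = 48316$ ($k = 24158 \left(\frac{6}{-2} + \frac{5}{1}\right) = 24158 \left(6 \left(- \frac{1}{2}\right) + 5 \cdot 1\right) = 24158 \left(-3 + 5\right) = 24158 \cdot 2 = 48316$)
$k + A{\left(-164,30 \right)} = 48316 + \sqrt{\frac{22528 + 145 \left(-164\right)}{157 - 164}} = 48316 + \sqrt{\frac{22528 - 23780}{-7}} = 48316 + \sqrt{\left(- \frac{1}{7}\right) \left(-1252\right)} = 48316 + \sqrt{\frac{1252}{7}} = 48316 + \frac{2 \sqrt{2191}}{7}$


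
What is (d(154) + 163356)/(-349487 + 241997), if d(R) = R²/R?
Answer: -16351/10749 ≈ -1.5212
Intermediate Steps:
d(R) = R
(d(154) + 163356)/(-349487 + 241997) = (154 + 163356)/(-349487 + 241997) = 163510/(-107490) = 163510*(-1/107490) = -16351/10749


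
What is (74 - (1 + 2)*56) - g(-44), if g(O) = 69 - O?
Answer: -207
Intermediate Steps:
(74 - (1 + 2)*56) - g(-44) = (74 - (1 + 2)*56) - (69 - 1*(-44)) = (74 - 1*3*56) - (69 + 44) = (74 - 3*56) - 1*113 = (74 - 168) - 113 = -94 - 113 = -207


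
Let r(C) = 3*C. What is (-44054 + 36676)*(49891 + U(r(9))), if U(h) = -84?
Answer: -367476046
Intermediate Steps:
(-44054 + 36676)*(49891 + U(r(9))) = (-44054 + 36676)*(49891 - 84) = -7378*49807 = -367476046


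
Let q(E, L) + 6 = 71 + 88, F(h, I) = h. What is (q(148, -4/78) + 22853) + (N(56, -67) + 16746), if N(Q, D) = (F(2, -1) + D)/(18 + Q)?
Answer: 2941583/74 ≈ 39751.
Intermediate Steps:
q(E, L) = 153 (q(E, L) = -6 + (71 + 88) = -6 + 159 = 153)
N(Q, D) = (2 + D)/(18 + Q)
(q(148, -4/78) + 22853) + (N(56, -67) + 16746) = (153 + 22853) + ((2 - 67)/(18 + 56) + 16746) = 23006 + (-65/74 + 16746) = 23006 + 1239139/74 = 2941583/74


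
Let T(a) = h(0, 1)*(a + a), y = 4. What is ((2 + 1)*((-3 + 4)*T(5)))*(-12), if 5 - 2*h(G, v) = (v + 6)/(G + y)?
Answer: -585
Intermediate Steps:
h(G, v) = 5/2 - (6 + v)/(2*(4 + G)) (h(G, v) = 5/2 - (v + 6)/(2*(G + 4)) = 5/2 - (6 + v)/(2*(4 + G)))
T(a) = 13*a/4 (T(a) = ((14 - 1*1 + 5*0)/(2*(4 + 0)))*(a + a) = ((½)*(14 - 1 + 0)/4)*(2*a) = ((½)*(¼)*13)*(2*a) = 13*(2*a)/8 = 13*a/4)
((2 + 1)*((-3 + 4)*T(5)))*(-12) = ((2 + 1)*((-3 + 4)*((13/4)*5)))*(-12) = (3*(1*(65/4)))*(-12) = (3*(65/4))*(-12) = (195/4)*(-12) = -585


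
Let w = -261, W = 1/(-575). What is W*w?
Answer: 261/575 ≈ 0.45391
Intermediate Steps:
W = -1/575 ≈ -0.0017391
W*w = -1/575*(-261) = 261/575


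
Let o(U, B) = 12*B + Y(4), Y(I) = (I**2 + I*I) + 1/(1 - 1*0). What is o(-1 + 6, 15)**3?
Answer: 9663597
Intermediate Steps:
Y(I) = 1 + 2*I**2 (Y(I) = (I**2 + I**2) + 1/(1 + 0) = 2*I**2 + 1/1 = 2*I**2 + 1 = 1 + 2*I**2)
o(U, B) = 33 + 12*B (o(U, B) = 12*B + (1 + 2*4**2) = 12*B + (1 + 2*16) = 12*B + (1 + 32) = 12*B + 33 = 33 + 12*B)
o(-1 + 6, 15)**3 = (33 + 12*15)**3 = (33 + 180)**3 = 213**3 = 9663597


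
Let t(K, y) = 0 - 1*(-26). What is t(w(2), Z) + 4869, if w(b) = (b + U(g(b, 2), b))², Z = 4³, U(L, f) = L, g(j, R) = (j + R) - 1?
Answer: 4895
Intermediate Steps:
g(j, R) = -1 + R + j (g(j, R) = (R + j) - 1 = -1 + R + j)
Z = 64
w(b) = (1 + 2*b)² (w(b) = (b + (-1 + 2 + b))² = (b + (1 + b))² = (1 + 2*b)²)
t(K, y) = 26 (t(K, y) = 0 + 26 = 26)
t(w(2), Z) + 4869 = 26 + 4869 = 4895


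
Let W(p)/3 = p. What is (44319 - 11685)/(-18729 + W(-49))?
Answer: -5439/3146 ≈ -1.7289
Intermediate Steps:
W(p) = 3*p
(44319 - 11685)/(-18729 + W(-49)) = (44319 - 11685)/(-18729 + 3*(-49)) = 32634/(-18729 - 147) = 32634/(-18876) = 32634*(-1/18876) = -5439/3146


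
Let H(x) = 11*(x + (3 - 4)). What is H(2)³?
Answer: 1331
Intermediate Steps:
H(x) = -11 + 11*x (H(x) = 11*(x - 1) = 11*(-1 + x) = -11 + 11*x)
H(2)³ = (-11 + 11*2)³ = (-11 + 22)³ = 11³ = 1331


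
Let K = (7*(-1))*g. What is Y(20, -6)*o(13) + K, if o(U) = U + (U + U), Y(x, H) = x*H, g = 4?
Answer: -4708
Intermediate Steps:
Y(x, H) = H*x
K = -28 (K = (7*(-1))*4 = -7*4 = -28)
o(U) = 3*U (o(U) = U + 2*U = 3*U)
Y(20, -6)*o(13) + K = (-6*20)*(3*13) - 28 = -120*39 - 28 = -4680 - 28 = -4708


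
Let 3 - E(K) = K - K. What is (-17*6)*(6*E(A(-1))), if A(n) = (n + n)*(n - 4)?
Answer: -1836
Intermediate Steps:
A(n) = 2*n*(-4 + n) (A(n) = (2*n)*(-4 + n) = 2*n*(-4 + n))
E(K) = 3 (E(K) = 3 - (K - K) = 3 - 1*0 = 3 + 0 = 3)
(-17*6)*(6*E(A(-1))) = (-17*6)*(6*3) = -102*18 = -1836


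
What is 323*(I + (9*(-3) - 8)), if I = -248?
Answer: -91409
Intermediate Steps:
323*(I + (9*(-3) - 8)) = 323*(-248 + (9*(-3) - 8)) = 323*(-248 + (-27 - 8)) = 323*(-248 - 35) = 323*(-283) = -91409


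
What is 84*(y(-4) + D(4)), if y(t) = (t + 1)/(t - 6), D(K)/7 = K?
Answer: 11886/5 ≈ 2377.2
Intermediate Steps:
D(K) = 7*K
y(t) = (1 + t)/(-6 + t)
84*(y(-4) + D(4)) = 84*((1 - 4)/(-6 - 4) + 7*4) = 84*(-3/(-10) + 28) = 84*(-⅒*(-3) + 28) = 84*(3/10 + 28) = 84*(283/10) = 11886/5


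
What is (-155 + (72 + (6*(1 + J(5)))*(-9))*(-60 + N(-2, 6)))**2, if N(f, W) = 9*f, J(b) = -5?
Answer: 511619161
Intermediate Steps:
(-155 + (72 + (6*(1 + J(5)))*(-9))*(-60 + N(-2, 6)))**2 = (-155 + (72 + (6*(1 - 5))*(-9))*(-60 + 9*(-2)))**2 = (-155 + (72 + (6*(-4))*(-9))*(-60 - 18))**2 = (-155 + (72 - 24*(-9))*(-78))**2 = (-155 + (72 + 216)*(-78))**2 = (-155 + 288*(-78))**2 = (-155 - 22464)**2 = (-22619)**2 = 511619161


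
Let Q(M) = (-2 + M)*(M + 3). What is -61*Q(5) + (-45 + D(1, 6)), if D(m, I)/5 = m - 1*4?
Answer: -1524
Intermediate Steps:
D(m, I) = -20 + 5*m (D(m, I) = 5*(m - 1*4) = 5*(m - 4) = 5*(-4 + m) = -20 + 5*m)
Q(M) = (-2 + M)*(3 + M)
-61*Q(5) + (-45 + D(1, 6)) = -61*(-6 + 5 + 5²) + (-45 + (-20 + 5*1)) = -61*(-6 + 5 + 25) + (-45 + (-20 + 5)) = -61*24 + (-45 - 15) = -1464 - 60 = -1524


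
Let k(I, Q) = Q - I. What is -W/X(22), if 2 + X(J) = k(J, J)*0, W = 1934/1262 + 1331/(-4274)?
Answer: 3293097/5393788 ≈ 0.61053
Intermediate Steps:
W = 3293097/2696894 (W = 1934*(1/1262) + 1331*(-1/4274) = 967/631 - 1331/4274 = 3293097/2696894 ≈ 1.2211)
X(J) = -2 (X(J) = -2 + (J - J)*0 = -2 + 0*0 = -2 + 0 = -2)
-W/X(22) = -3293097/(2696894*(-2)) = -3293097*(-1)/(2696894*2) = -1*(-3293097/5393788) = 3293097/5393788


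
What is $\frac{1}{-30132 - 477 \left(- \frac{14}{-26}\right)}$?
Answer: $- \frac{13}{395055} \approx -3.2907 \cdot 10^{-5}$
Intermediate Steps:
$\frac{1}{-30132 - 477 \left(- \frac{14}{-26}\right)} = \frac{1}{-30132 - 477 \left(\left(-14\right) \left(- \frac{1}{26}\right)\right)} = \frac{1}{-30132 - \frac{3339}{13}} = \frac{1}{- \frac{395055}{13}} = - \frac{13}{395055}$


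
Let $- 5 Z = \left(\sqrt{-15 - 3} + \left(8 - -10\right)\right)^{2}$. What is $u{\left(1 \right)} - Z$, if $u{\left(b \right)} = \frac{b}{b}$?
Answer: $\frac{311}{5} + \frac{108 i \sqrt{2}}{5} \approx 62.2 + 30.547 i$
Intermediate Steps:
$u{\left(b \right)} = 1$
$Z = - \frac{\left(18 + 3 i \sqrt{2}\right)^{2}}{5}$ ($Z = - \frac{\left(\sqrt{-15 - 3} + \left(8 - -10\right)\right)^{2}}{5} = - \frac{\left(\sqrt{-18} + \left(8 + 10\right)\right)^{2}}{5} = - \frac{\left(3 i \sqrt{2} + 18\right)^{2}}{5} = - \frac{\left(18 + 3 i \sqrt{2}\right)^{2}}{5} \approx -61.2 - 30.547 i$)
$u{\left(1 \right)} - Z = 1 - \left(- \frac{306}{5} - \frac{108 i \sqrt{2}}{5}\right) = 1 + \left(\frac{306}{5} + \frac{108 i \sqrt{2}}{5}\right) = \frac{311}{5} + \frac{108 i \sqrt{2}}{5}$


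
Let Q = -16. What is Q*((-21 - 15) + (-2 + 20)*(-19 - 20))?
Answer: 11808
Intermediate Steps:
Q*((-21 - 15) + (-2 + 20)*(-19 - 20)) = -16*((-21 - 15) + (-2 + 20)*(-19 - 20)) = -16*(-36 + 18*(-39)) = -16*(-36 - 702) = -16*(-738) = 11808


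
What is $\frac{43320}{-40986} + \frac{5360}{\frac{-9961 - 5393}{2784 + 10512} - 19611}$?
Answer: $- \frac{26328136084}{19791927639} \approx -1.3302$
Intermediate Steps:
$\frac{43320}{-40986} + \frac{5360}{\frac{-9961 - 5393}{2784 + 10512} - 19611} = 43320 \left(- \frac{1}{40986}\right) + \frac{5360}{- \frac{15354}{13296} - 19611} = - \frac{7220}{6831} + \frac{5360}{\left(-15354\right) \frac{1}{13296} - 19611} = - \frac{7220}{6831} + \frac{5360}{- \frac{2559}{2216} - 19611} = - \frac{7220}{6831} + \frac{5360}{- \frac{43460535}{2216}} = - \frac{7220}{6831} + 5360 \left(- \frac{2216}{43460535}\right) = - \frac{7220}{6831} - \frac{2375552}{8692107} = - \frac{26328136084}{19791927639}$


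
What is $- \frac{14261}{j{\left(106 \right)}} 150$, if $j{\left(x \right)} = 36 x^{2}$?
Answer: $- \frac{356525}{67416} \approx -5.2884$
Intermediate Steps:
$- \frac{14261}{j{\left(106 \right)}} 150 = - \frac{14261}{36 \cdot 106^{2}} \cdot 150 = - \frac{14261}{36 \cdot 11236} \cdot 150 = - \frac{14261}{404496} \cdot 150 = \left(-14261\right) \frac{1}{404496} \cdot 150 = \left(- \frac{14261}{404496}\right) 150 = - \frac{356525}{67416}$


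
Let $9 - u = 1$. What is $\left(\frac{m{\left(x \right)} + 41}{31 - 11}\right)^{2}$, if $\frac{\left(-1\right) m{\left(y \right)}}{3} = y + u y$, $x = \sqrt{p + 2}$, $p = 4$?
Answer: $\frac{1211}{80} - \frac{1107 \sqrt{6}}{200} \approx 1.5796$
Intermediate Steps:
$u = 8$ ($u = 9 - 1 = 8$)
$x = \sqrt{6}$ ($x = \sqrt{4 + 2} = \sqrt{6} \approx 2.4495$)
$m{\left(y \right)} = - 27 y$ ($m{\left(y \right)} = - 3 \left(y + 8 y\right) = - 3 \cdot 9 y = - 27 y$)
$\left(\frac{m{\left(x \right)} + 41}{31 - 11}\right)^{2} = \left(\frac{- 27 \sqrt{6} + 41}{31 - 11}\right)^{2} = \left(\frac{41 - 27 \sqrt{6}}{20}\right)^{2} = \left(\left(41 - 27 \sqrt{6}\right) \frac{1}{20}\right)^{2} = \left(\frac{41}{20} - \frac{27 \sqrt{6}}{20}\right)^{2}$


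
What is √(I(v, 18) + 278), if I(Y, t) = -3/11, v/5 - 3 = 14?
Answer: √33605/11 ≈ 16.665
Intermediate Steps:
v = 85 (v = 15 + 5*14 = 15 + 70 = 85)
I(Y, t) = -3/11 (I(Y, t) = -3*1/11 = -3/11)
√(I(v, 18) + 278) = √(-3/11 + 278) = √(3055/11) = √33605/11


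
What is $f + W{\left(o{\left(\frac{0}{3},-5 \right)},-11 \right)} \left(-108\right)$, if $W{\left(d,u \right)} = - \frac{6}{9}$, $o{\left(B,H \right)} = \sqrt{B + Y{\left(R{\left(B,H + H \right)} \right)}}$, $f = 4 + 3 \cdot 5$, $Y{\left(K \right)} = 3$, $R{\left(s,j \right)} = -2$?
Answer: $91$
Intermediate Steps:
$f = 19$ ($f = 4 + 15 = 19$)
$o{\left(B,H \right)} = \sqrt{3 + B}$ ($o{\left(B,H \right)} = \sqrt{B + 3} = \sqrt{3 + B}$)
$W{\left(d,u \right)} = - \frac{2}{3}$ ($W{\left(d,u \right)} = \left(-6\right) \frac{1}{9} = - \frac{2}{3}$)
$f + W{\left(o{\left(\frac{0}{3},-5 \right)},-11 \right)} \left(-108\right) = 19 - -72 = 19 + 72 = 91$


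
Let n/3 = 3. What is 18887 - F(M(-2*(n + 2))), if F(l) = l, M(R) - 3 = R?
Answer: 18906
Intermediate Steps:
n = 9 (n = 3*3 = 9)
M(R) = 3 + R
18887 - F(M(-2*(n + 2))) = 18887 - (3 - 2*(9 + 2)) = 18887 - (3 - 2*11) = 18887 - (3 - 22) = 18887 - 1*(-19) = 18887 + 19 = 18906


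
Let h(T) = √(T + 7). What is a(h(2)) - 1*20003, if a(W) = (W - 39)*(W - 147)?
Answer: -14819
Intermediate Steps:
h(T) = √(7 + T)
a(W) = (-147 + W)*(-39 + W) (a(W) = (-39 + W)*(-147 + W) = (-147 + W)*(-39 + W))
a(h(2)) - 1*20003 = (5733 + (√(7 + 2))² - 186*√(7 + 2)) - 1*20003 = (5733 + (√9)² - 186*√9) - 20003 = (5733 + 3² - 186*3) - 20003 = (5733 + 9 - 558) - 20003 = 5184 - 20003 = -14819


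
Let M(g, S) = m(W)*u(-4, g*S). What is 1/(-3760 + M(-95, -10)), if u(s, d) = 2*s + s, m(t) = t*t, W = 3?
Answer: -1/3868 ≈ -0.00025853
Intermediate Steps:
m(t) = t²
u(s, d) = 3*s
M(g, S) = -108 (M(g, S) = 3²*(3*(-4)) = 9*(-12) = -108)
1/(-3760 + M(-95, -10)) = 1/(-3760 - 108) = 1/(-3868) = -1/3868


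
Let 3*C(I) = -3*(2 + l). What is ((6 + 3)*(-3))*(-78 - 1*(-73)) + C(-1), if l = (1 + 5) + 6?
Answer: 121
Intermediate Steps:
l = 12 (l = 6 + 6 = 12)
C(I) = -14 (C(I) = (-3*(2 + 12))/3 = (-3*14)/3 = (⅓)*(-42) = -14)
((6 + 3)*(-3))*(-78 - 1*(-73)) + C(-1) = ((6 + 3)*(-3))*(-78 - 1*(-73)) - 14 = (9*(-3))*(-78 + 73) - 14 = -27*(-5) - 14 = 135 - 14 = 121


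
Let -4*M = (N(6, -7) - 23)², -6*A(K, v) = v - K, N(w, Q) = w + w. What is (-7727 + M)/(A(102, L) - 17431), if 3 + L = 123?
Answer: 31029/69736 ≈ 0.44495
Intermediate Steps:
L = 120 (L = -3 + 123 = 120)
N(w, Q) = 2*w
A(K, v) = -v/6 + K/6 (A(K, v) = -(v - K)/6 = -v/6 + K/6)
M = -121/4 (M = -(2*6 - 23)²/4 = -(12 - 23)²/4 = -¼*(-11)² = -¼*121 = -121/4 ≈ -30.250)
(-7727 + M)/(A(102, L) - 17431) = (-7727 - 121/4)/((-⅙*120 + (⅙)*102) - 17431) = -31029/(4*((-20 + 17) - 17431)) = -31029/(4*(-3 - 17431)) = -31029/4/(-17434) = -31029/4*(-1/17434) = 31029/69736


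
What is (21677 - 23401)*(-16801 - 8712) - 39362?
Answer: 43945050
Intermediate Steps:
(21677 - 23401)*(-16801 - 8712) - 39362 = -1724*(-25513) - 39362 = 43984412 - 39362 = 43945050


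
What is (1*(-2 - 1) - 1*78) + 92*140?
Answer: 12799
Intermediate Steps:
(1*(-2 - 1) - 1*78) + 92*140 = (1*(-3) - 78) + 12880 = (-3 - 78) + 12880 = -81 + 12880 = 12799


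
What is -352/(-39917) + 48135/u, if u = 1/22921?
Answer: 44040519306547/39917 ≈ 1.1033e+9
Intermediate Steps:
u = 1/22921 ≈ 4.3628e-5
-352/(-39917) + 48135/u = -352/(-39917) + 48135/(1/22921) = -352*(-1/39917) + 48135*22921 = 352/39917 + 1103302335 = 44040519306547/39917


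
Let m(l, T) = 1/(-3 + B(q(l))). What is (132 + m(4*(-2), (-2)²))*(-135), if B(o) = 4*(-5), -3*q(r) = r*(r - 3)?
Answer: -409725/23 ≈ -17814.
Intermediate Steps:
q(r) = -r*(-3 + r)/3 (q(r) = -r*(r - 3)/3 = -r*(-3 + r)/3)
B(o) = -20
m(l, T) = -1/23 (m(l, T) = 1/(-3 - 20) = 1/(-23) = -1/23)
(132 + m(4*(-2), (-2)²))*(-135) = (132 - 1/23)*(-135) = (3035/23)*(-135) = -409725/23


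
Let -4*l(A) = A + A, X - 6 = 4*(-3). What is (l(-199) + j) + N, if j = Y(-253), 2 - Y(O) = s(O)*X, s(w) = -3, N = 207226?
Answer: 414619/2 ≈ 2.0731e+5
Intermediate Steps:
X = -6 (X = 6 + 4*(-3) = 6 - 12 = -6)
l(A) = -A/2 (l(A) = -(A + A)/4 = -A/2)
Y(O) = -16 (Y(O) = 2 - (-3)*(-6) = 2 - 1*18 = 2 - 18 = -16)
j = -16
(l(-199) + j) + N = (-½*(-199) - 16) + 207226 = (199/2 - 16) + 207226 = 167/2 + 207226 = 414619/2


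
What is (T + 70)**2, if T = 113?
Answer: 33489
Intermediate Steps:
(T + 70)**2 = (113 + 70)**2 = 183**2 = 33489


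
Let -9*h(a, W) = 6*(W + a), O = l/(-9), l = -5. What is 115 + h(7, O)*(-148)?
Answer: 23233/27 ≈ 860.48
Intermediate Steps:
O = 5/9 (O = -5/(-9) = -5*(-⅑) = 5/9 ≈ 0.55556)
h(a, W) = -2*W/3 - 2*a/3 (h(a, W) = -2*(W + a)/3 = -(6*W + 6*a)/9 = -2*W/3 - 2*a/3)
115 + h(7, O)*(-148) = 115 + (-⅔*5/9 - ⅔*7)*(-148) = 115 + (-10/27 - 14/3)*(-148) = 115 - 136/27*(-148) = 115 + 20128/27 = 23233/27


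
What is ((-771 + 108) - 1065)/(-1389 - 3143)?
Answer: 432/1133 ≈ 0.38129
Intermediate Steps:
((-771 + 108) - 1065)/(-1389 - 3143) = (-663 - 1065)/(-4532) = -1728*(-1/4532) = 432/1133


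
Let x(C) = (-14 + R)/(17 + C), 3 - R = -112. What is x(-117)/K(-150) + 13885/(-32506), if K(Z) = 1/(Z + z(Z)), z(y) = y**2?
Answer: -366894038/16253 ≈ -22574.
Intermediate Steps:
R = 115 (R = 3 - 1*(-112) = 3 + 112 = 115)
x(C) = 101/(17 + C) (x(C) = (-14 + 115)/(17 + C) = 101/(17 + C))
K(Z) = 1/(Z + Z**2)
x(-117)/K(-150) + 13885/(-32506) = (101/(17 - 117))/((1/((-150)*(1 - 150)))) + 13885/(-32506) = (101/(-100))/((-1/150/(-149))) + 13885*(-1/32506) = (101*(-1/100))/((-1/150*(-1/149))) - 13885/32506 = -101/(100*1/22350) - 13885/32506 = -101/100*22350 - 13885/32506 = -45147/2 - 13885/32506 = -366894038/16253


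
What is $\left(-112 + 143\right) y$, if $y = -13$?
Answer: $-403$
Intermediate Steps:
$\left(-112 + 143\right) y = \left(-112 + 143\right) \left(-13\right) = 31 \left(-13\right) = -403$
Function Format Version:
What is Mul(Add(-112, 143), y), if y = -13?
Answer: -403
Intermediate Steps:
Mul(Add(-112, 143), y) = Mul(Add(-112, 143), -13) = Mul(31, -13) = -403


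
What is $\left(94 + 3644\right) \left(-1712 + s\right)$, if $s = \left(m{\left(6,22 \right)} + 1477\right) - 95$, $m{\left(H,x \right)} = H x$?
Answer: $-740124$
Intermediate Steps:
$s = 1514$ ($s = \left(6 \cdot 22 + 1477\right) - 95 = \left(132 + 1477\right) - 95 = 1609 - 95 = 1514$)
$\left(94 + 3644\right) \left(-1712 + s\right) = \left(94 + 3644\right) \left(-1712 + 1514\right) = 3738 \left(-198\right) = -740124$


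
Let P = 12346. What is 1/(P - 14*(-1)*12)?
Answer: 1/12514 ≈ 7.9911e-5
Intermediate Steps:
1/(P - 14*(-1)*12) = 1/(12346 - 14*(-1)*12) = 1/(12346 + 14*12) = 1/(12346 + 168) = 1/12514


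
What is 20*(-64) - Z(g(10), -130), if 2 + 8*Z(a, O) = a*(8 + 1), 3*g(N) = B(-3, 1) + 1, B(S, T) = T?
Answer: -2561/2 ≈ -1280.5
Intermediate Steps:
g(N) = ⅔ (g(N) = (1 + 1)/3 = (⅓)*2 = ⅔)
Z(a, O) = -¼ + 9*a/8 (Z(a, O) = -¼ + (a*(8 + 1))/8 = -¼ + (a*9)/8 = -¼ + (9*a)/8 = -¼ + 9*a/8)
20*(-64) - Z(g(10), -130) = 20*(-64) - (-¼ + (9/8)*(⅔)) = -1280 - (-¼ + ¾) = -1280 - 1*½ = -1280 - ½ = -2561/2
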